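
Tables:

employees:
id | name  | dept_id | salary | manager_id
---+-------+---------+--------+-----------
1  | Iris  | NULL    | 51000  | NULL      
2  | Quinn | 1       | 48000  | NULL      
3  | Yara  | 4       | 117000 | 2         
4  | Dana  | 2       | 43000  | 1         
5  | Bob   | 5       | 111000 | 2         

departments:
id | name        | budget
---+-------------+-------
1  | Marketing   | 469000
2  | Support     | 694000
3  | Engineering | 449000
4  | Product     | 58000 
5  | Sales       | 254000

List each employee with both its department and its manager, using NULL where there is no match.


Two LEFT JOINs from the same base table employees: one to departments via dept_id, one to employees itself via manager_id. Both are LEFT so every employee is preserved.
Match against departments:
  - employee 1 (Iris): dept_id=NULL, no match -> kept with NULL
  - employee 2 (Quinn): dept_id=1 -> matches Marketing
  - employee 3 (Yara): dept_id=4 -> matches Product
  - employee 4 (Dana): dept_id=2 -> matches Support
  - employee 5 (Bob): dept_id=5 -> matches Sales
Match against employees (self):
  - employee 1 (Iris): manager_id=NULL -> NULL
  - employee 2 (Quinn): manager_id=NULL -> NULL
  - employee 3 (Yara): manager_id=2 -> Quinn
  - employee 4 (Dana): manager_id=1 -> Iris
  - employee 5 (Bob): manager_id=2 -> Quinn

SQL:
SELECT a.name, b.name AS department, c.name AS manager
FROM employees a
LEFT JOIN departments b ON a.dept_id = b.id
LEFT JOIN employees c ON a.manager_id = c.id

Result:
name  | department | manager
------+------------+--------
Iris  | NULL       | NULL   
Quinn | Marketing  | NULL   
Yara  | Product    | Quinn  
Dana  | Support    | Iris   
Bob   | Sales      | Quinn  


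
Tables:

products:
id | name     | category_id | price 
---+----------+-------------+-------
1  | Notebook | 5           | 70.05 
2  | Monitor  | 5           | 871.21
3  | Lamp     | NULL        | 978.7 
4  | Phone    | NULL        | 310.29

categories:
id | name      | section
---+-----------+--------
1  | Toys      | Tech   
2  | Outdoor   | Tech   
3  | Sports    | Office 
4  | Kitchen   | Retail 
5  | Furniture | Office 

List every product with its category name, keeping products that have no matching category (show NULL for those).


LEFT JOIN keeps every row from products (the left table); where category_id has no match in categories, the category columns become NULL. Walk through each product:
  - product 1 (Notebook): category_id=5 -> matches Furniture
  - product 2 (Monitor): category_id=5 -> matches Furniture
  - product 3 (Lamp): category_id=NULL, no match -> kept with NULL
  - product 4 (Phone): category_id=NULL, no match -> kept with NULL
All 4 rows appear; 2 have NULL category.

SQL:
SELECT a.name, b.name AS category
FROM products a
LEFT JOIN categories b ON a.category_id = b.id

Result:
name     | category 
---------+----------
Notebook | Furniture
Monitor  | Furniture
Lamp     | NULL     
Phone    | NULL     


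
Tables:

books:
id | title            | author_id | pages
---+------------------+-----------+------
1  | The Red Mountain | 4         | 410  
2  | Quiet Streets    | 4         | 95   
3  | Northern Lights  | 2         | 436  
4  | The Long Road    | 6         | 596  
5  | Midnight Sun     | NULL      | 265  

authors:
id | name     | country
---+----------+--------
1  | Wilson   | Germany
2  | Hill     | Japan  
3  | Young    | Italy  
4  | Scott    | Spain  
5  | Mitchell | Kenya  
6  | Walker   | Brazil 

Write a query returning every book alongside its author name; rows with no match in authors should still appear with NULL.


LEFT JOIN keeps every row from books (the left table); where author_id has no match in authors, the author columns become NULL. Walk through each book:
  - book 1 (The Red Mountain): author_id=4 -> matches Scott
  - book 2 (Quiet Streets): author_id=4 -> matches Scott
  - book 3 (Northern Lights): author_id=2 -> matches Hill
  - book 4 (The Long Road): author_id=6 -> matches Walker
  - book 5 (Midnight Sun): author_id=NULL, no match -> kept with NULL
All 5 rows appear; 1 has NULL author.

SQL:
SELECT a.title, b.name AS author
FROM books a
LEFT JOIN authors b ON a.author_id = b.id

Result:
title            | author
-----------------+-------
The Red Mountain | Scott 
Quiet Streets    | Scott 
Northern Lights  | Hill  
The Long Road    | Walker
Midnight Sun     | NULL  


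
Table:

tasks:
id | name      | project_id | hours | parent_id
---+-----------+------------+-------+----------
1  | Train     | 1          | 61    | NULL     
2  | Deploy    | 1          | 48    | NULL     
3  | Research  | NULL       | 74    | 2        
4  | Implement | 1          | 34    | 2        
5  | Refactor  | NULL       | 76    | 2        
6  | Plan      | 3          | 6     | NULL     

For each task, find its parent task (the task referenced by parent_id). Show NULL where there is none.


This is a self-join: tasks is joined to a second copy of itself, matching each row's parent_id to another row's id. Use LEFT JOIN so rows with parent_id=NULL are kept.
  - task 1 (Train): parent_id=NULL -> NULL
  - task 2 (Deploy): parent_id=NULL -> NULL
  - task 3 (Research): parent_id=2 -> Deploy
  - task 4 (Implement): parent_id=2 -> Deploy
  - task 5 (Refactor): parent_id=2 -> Deploy
  - task 6 (Plan): parent_id=NULL -> NULL

SQL:
SELECT a.name AS item, b.name AS parent
FROM tasks a
LEFT JOIN tasks b ON a.parent_id = b.id

Result:
item      | parent
----------+-------
Train     | NULL  
Deploy    | NULL  
Research  | Deploy
Implement | Deploy
Refactor  | Deploy
Plan      | NULL  


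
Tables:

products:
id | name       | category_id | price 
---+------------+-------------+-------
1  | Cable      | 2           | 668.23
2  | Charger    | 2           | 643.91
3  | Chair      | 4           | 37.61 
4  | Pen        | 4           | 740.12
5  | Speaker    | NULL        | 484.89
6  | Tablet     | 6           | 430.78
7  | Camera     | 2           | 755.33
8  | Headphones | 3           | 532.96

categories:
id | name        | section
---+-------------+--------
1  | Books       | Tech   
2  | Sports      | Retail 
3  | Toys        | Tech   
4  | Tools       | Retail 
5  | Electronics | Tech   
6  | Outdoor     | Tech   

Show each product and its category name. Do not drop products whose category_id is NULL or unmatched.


LEFT JOIN keeps every row from products (the left table); where category_id has no match in categories, the category columns become NULL. Walk through each product:
  - product 1 (Cable): category_id=2 -> matches Sports
  - product 2 (Charger): category_id=2 -> matches Sports
  - product 3 (Chair): category_id=4 -> matches Tools
  - product 4 (Pen): category_id=4 -> matches Tools
  - product 5 (Speaker): category_id=NULL, no match -> kept with NULL
  - product 6 (Tablet): category_id=6 -> matches Outdoor
  - product 7 (Camera): category_id=2 -> matches Sports
  - product 8 (Headphones): category_id=3 -> matches Toys
All 8 rows appear; 1 has NULL category.

SQL:
SELECT a.name, b.name AS category
FROM products a
LEFT JOIN categories b ON a.category_id = b.id

Result:
name       | category
-----------+---------
Cable      | Sports  
Charger    | Sports  
Chair      | Tools   
Pen        | Tools   
Speaker    | NULL    
Tablet     | Outdoor 
Camera     | Sports  
Headphones | Toys    


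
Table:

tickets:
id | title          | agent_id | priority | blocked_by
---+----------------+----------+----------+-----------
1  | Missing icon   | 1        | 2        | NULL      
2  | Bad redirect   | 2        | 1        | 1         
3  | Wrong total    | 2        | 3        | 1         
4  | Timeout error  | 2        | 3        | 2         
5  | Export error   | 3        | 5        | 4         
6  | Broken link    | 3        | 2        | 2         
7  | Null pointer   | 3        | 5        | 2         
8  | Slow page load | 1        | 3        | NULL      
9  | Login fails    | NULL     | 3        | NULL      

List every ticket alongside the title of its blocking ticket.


This is a self-join: tickets is joined to a second copy of itself, matching each row's blocked_by to another row's id. Use LEFT JOIN so rows with blocked_by=NULL are kept.
  - ticket 1 (Missing icon): blocked_by=NULL -> NULL
  - ticket 2 (Bad redirect): blocked_by=1 -> Missing icon
  - ticket 3 (Wrong total): blocked_by=1 -> Missing icon
  - ticket 4 (Timeout error): blocked_by=2 -> Bad redirect
  - ticket 5 (Export error): blocked_by=4 -> Timeout error
  - ticket 6 (Broken link): blocked_by=2 -> Bad redirect
  - ticket 7 (Null pointer): blocked_by=2 -> Bad redirect
  - ticket 8 (Slow page load): blocked_by=NULL -> NULL
  - ticket 9 (Login fails): blocked_by=NULL -> NULL

SQL:
SELECT a.title AS item, b.title AS blocked_by
FROM tickets a
LEFT JOIN tickets b ON a.blocked_by = b.id

Result:
item           | blocked_by   
---------------+--------------
Missing icon   | NULL         
Bad redirect   | Missing icon 
Wrong total    | Missing icon 
Timeout error  | Bad redirect 
Export error   | Timeout error
Broken link    | Bad redirect 
Null pointer   | Bad redirect 
Slow page load | NULL         
Login fails    | NULL         


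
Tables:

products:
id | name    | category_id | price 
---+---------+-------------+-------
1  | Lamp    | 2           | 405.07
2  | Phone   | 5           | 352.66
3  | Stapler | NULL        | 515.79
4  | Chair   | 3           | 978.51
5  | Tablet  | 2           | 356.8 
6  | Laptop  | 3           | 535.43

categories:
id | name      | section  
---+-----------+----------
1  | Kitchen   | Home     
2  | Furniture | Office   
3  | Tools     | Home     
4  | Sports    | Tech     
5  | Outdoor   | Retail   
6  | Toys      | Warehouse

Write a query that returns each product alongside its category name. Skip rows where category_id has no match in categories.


INNER JOIN keeps only products rows whose category_id matches an id in categories. Walk through each product:
  - product 1 (Lamp): category_id=2 -> matches Furniture
  - product 2 (Phone): category_id=5 -> matches Outdoor
  - product 3 (Stapler): category_id=NULL, no match -> dropped
  - product 4 (Chair): category_id=3 -> matches Tools
  - product 5 (Tablet): category_id=2 -> matches Furniture
  - product 6 (Laptop): category_id=3 -> matches Tools
So 1 of 6 rows is dropped.

SQL:
SELECT a.name, b.name AS category
FROM products a
INNER JOIN categories b ON a.category_id = b.id

Result:
name   | category 
-------+----------
Lamp   | Furniture
Phone  | Outdoor  
Chair  | Tools    
Tablet | Furniture
Laptop | Tools    


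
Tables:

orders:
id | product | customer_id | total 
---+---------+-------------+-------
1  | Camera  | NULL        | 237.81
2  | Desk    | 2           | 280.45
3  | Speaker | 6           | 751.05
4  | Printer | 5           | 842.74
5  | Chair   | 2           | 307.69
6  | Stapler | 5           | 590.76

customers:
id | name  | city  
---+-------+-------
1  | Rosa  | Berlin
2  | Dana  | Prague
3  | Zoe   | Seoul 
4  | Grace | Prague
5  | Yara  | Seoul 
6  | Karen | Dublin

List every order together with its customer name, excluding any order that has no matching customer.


INNER JOIN keeps only orders rows whose customer_id matches an id in customers. Walk through each order:
  - order 1 (Camera): customer_id=NULL, no match -> dropped
  - order 2 (Desk): customer_id=2 -> matches Dana
  - order 3 (Speaker): customer_id=6 -> matches Karen
  - order 4 (Printer): customer_id=5 -> matches Yara
  - order 5 (Chair): customer_id=2 -> matches Dana
  - order 6 (Stapler): customer_id=5 -> matches Yara
So 1 of 6 rows is dropped.

SQL:
SELECT a.product, b.name AS customer
FROM orders a
INNER JOIN customers b ON a.customer_id = b.id

Result:
product | customer
--------+---------
Desk    | Dana    
Speaker | Karen   
Printer | Yara    
Chair   | Dana    
Stapler | Yara    


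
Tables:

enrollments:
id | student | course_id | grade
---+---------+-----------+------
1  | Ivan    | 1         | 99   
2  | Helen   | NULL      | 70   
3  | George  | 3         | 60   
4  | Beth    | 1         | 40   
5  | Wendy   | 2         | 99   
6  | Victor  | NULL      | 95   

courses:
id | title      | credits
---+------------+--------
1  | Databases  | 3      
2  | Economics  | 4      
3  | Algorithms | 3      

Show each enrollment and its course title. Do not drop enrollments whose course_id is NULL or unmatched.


LEFT JOIN keeps every row from enrollments (the left table); where course_id has no match in courses, the course columns become NULL. Walk through each enrollment:
  - enrollment 1 (Ivan): course_id=1 -> matches Databases
  - enrollment 2 (Helen): course_id=NULL, no match -> kept with NULL
  - enrollment 3 (George): course_id=3 -> matches Algorithms
  - enrollment 4 (Beth): course_id=1 -> matches Databases
  - enrollment 5 (Wendy): course_id=2 -> matches Economics
  - enrollment 6 (Victor): course_id=NULL, no match -> kept with NULL
All 6 rows appear; 2 have NULL course.

SQL:
SELECT a.student, b.title AS course
FROM enrollments a
LEFT JOIN courses b ON a.course_id = b.id

Result:
student | course    
--------+-----------
Ivan    | Databases 
Helen   | NULL      
George  | Algorithms
Beth    | Databases 
Wendy   | Economics 
Victor  | NULL      


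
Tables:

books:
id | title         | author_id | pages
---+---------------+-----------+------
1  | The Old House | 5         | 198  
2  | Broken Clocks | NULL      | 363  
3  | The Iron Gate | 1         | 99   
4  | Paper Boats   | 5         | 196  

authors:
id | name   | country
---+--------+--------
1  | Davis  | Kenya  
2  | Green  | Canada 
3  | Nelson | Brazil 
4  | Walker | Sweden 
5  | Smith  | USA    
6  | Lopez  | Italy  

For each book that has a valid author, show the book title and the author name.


INNER JOIN keeps only books rows whose author_id matches an id in authors. Walk through each book:
  - book 1 (The Old House): author_id=5 -> matches Smith
  - book 2 (Broken Clocks): author_id=NULL, no match -> dropped
  - book 3 (The Iron Gate): author_id=1 -> matches Davis
  - book 4 (Paper Boats): author_id=5 -> matches Smith
So 1 of 4 rows is dropped.

SQL:
SELECT a.title, b.name AS author
FROM books a
INNER JOIN authors b ON a.author_id = b.id

Result:
title         | author
--------------+-------
The Old House | Smith 
The Iron Gate | Davis 
Paper Boats   | Smith 


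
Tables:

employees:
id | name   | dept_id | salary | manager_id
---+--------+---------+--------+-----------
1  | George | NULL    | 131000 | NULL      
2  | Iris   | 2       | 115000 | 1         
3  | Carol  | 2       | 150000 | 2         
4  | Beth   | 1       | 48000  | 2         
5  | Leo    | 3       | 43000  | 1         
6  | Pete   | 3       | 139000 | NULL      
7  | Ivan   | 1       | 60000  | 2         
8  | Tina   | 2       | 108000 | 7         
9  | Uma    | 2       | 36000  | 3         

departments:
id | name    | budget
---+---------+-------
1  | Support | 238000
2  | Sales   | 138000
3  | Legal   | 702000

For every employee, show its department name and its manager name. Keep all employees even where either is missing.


Two LEFT JOINs from the same base table employees: one to departments via dept_id, one to employees itself via manager_id. Both are LEFT so every employee is preserved.
Match against departments:
  - employee 1 (George): dept_id=NULL, no match -> kept with NULL
  - employee 2 (Iris): dept_id=2 -> matches Sales
  - employee 3 (Carol): dept_id=2 -> matches Sales
  - employee 4 (Beth): dept_id=1 -> matches Support
  - employee 5 (Leo): dept_id=3 -> matches Legal
  - employee 6 (Pete): dept_id=3 -> matches Legal
  - employee 7 (Ivan): dept_id=1 -> matches Support
  - employee 8 (Tina): dept_id=2 -> matches Sales
  - employee 9 (Uma): dept_id=2 -> matches Sales
Match against employees (self):
  - employee 1 (George): manager_id=NULL -> NULL
  - employee 2 (Iris): manager_id=1 -> George
  - employee 3 (Carol): manager_id=2 -> Iris
  - employee 4 (Beth): manager_id=2 -> Iris
  - employee 5 (Leo): manager_id=1 -> George
  - employee 6 (Pete): manager_id=NULL -> NULL
  - employee 7 (Ivan): manager_id=2 -> Iris
  - employee 8 (Tina): manager_id=7 -> Ivan
  - employee 9 (Uma): manager_id=3 -> Carol

SQL:
SELECT a.name, b.name AS department, c.name AS manager
FROM employees a
LEFT JOIN departments b ON a.dept_id = b.id
LEFT JOIN employees c ON a.manager_id = c.id

Result:
name   | department | manager
-------+------------+--------
George | NULL       | NULL   
Iris   | Sales      | George 
Carol  | Sales      | Iris   
Beth   | Support    | Iris   
Leo    | Legal      | George 
Pete   | Legal      | NULL   
Ivan   | Support    | Iris   
Tina   | Sales      | Ivan   
Uma    | Sales      | Carol  


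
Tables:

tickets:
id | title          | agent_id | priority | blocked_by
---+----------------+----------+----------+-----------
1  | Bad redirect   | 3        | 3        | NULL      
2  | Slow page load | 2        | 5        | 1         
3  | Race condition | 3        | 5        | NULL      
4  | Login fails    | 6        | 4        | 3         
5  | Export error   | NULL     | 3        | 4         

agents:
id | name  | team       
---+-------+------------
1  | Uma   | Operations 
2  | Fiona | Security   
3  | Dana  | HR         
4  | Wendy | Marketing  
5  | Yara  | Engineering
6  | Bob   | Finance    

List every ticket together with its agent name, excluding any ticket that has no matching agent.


INNER JOIN keeps only tickets rows whose agent_id matches an id in agents. Walk through each ticket:
  - ticket 1 (Bad redirect): agent_id=3 -> matches Dana
  - ticket 2 (Slow page load): agent_id=2 -> matches Fiona
  - ticket 3 (Race condition): agent_id=3 -> matches Dana
  - ticket 4 (Login fails): agent_id=6 -> matches Bob
  - ticket 5 (Export error): agent_id=NULL, no match -> dropped
So 1 of 5 rows is dropped.

SQL:
SELECT a.title, b.name AS agent
FROM tickets a
INNER JOIN agents b ON a.agent_id = b.id

Result:
title          | agent
---------------+------
Bad redirect   | Dana 
Slow page load | Fiona
Race condition | Dana 
Login fails    | Bob  


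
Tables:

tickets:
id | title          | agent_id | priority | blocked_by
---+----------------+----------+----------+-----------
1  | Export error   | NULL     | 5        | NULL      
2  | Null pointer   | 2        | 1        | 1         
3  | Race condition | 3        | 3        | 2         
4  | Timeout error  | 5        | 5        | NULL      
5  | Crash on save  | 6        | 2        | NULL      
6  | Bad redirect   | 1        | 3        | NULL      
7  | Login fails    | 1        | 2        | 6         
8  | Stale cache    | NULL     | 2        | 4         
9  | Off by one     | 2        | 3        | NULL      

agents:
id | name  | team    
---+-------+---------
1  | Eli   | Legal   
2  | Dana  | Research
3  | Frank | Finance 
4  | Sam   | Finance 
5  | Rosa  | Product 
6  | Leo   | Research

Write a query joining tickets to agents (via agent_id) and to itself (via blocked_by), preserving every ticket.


Two LEFT JOINs from the same base table tickets: one to agents via agent_id, one to tickets itself via blocked_by. Both are LEFT so every ticket is preserved.
Match against agents:
  - ticket 1 (Export error): agent_id=NULL, no match -> kept with NULL
  - ticket 2 (Null pointer): agent_id=2 -> matches Dana
  - ticket 3 (Race condition): agent_id=3 -> matches Frank
  - ticket 4 (Timeout error): agent_id=5 -> matches Rosa
  - ticket 5 (Crash on save): agent_id=6 -> matches Leo
  - ticket 6 (Bad redirect): agent_id=1 -> matches Eli
  - ticket 7 (Login fails): agent_id=1 -> matches Eli
  - ticket 8 (Stale cache): agent_id=NULL, no match -> kept with NULL
  - ticket 9 (Off by one): agent_id=2 -> matches Dana
Match against tickets (self):
  - ticket 1 (Export error): blocked_by=NULL -> NULL
  - ticket 2 (Null pointer): blocked_by=1 -> Export error
  - ticket 3 (Race condition): blocked_by=2 -> Null pointer
  - ticket 4 (Timeout error): blocked_by=NULL -> NULL
  - ticket 5 (Crash on save): blocked_by=NULL -> NULL
  - ticket 6 (Bad redirect): blocked_by=NULL -> NULL
  - ticket 7 (Login fails): blocked_by=6 -> Bad redirect
  - ticket 8 (Stale cache): blocked_by=4 -> Timeout error
  - ticket 9 (Off by one): blocked_by=NULL -> NULL

SQL:
SELECT a.title, b.name AS agent, c.title AS blocked_by
FROM tickets a
LEFT JOIN agents b ON a.agent_id = b.id
LEFT JOIN tickets c ON a.blocked_by = c.id

Result:
title          | agent | blocked_by   
---------------+-------+--------------
Export error   | NULL  | NULL         
Null pointer   | Dana  | Export error 
Race condition | Frank | Null pointer 
Timeout error  | Rosa  | NULL         
Crash on save  | Leo   | NULL         
Bad redirect   | Eli   | NULL         
Login fails    | Eli   | Bad redirect 
Stale cache    | NULL  | Timeout error
Off by one     | Dana  | NULL         


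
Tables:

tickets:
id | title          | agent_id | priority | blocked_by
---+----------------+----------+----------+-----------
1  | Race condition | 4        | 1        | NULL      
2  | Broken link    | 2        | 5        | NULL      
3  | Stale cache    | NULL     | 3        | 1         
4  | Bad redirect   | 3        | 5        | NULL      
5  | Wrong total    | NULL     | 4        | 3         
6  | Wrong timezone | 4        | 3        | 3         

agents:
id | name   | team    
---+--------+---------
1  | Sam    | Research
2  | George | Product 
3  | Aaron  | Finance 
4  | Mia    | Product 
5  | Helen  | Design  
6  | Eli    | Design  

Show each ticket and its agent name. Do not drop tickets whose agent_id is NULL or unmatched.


LEFT JOIN keeps every row from tickets (the left table); where agent_id has no match in agents, the agent columns become NULL. Walk through each ticket:
  - ticket 1 (Race condition): agent_id=4 -> matches Mia
  - ticket 2 (Broken link): agent_id=2 -> matches George
  - ticket 3 (Stale cache): agent_id=NULL, no match -> kept with NULL
  - ticket 4 (Bad redirect): agent_id=3 -> matches Aaron
  - ticket 5 (Wrong total): agent_id=NULL, no match -> kept with NULL
  - ticket 6 (Wrong timezone): agent_id=4 -> matches Mia
All 6 rows appear; 2 have NULL agent.

SQL:
SELECT a.title, b.name AS agent
FROM tickets a
LEFT JOIN agents b ON a.agent_id = b.id

Result:
title          | agent 
---------------+-------
Race condition | Mia   
Broken link    | George
Stale cache    | NULL  
Bad redirect   | Aaron 
Wrong total    | NULL  
Wrong timezone | Mia   


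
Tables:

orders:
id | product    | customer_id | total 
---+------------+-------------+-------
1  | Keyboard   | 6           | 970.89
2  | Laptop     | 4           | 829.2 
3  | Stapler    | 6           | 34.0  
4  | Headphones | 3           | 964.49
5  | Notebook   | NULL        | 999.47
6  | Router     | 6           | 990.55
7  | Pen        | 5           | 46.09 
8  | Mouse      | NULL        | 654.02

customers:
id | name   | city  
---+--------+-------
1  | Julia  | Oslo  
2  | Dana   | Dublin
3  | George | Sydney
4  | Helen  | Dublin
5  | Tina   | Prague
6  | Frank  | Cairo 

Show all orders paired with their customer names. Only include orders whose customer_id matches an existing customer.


INNER JOIN keeps only orders rows whose customer_id matches an id in customers. Walk through each order:
  - order 1 (Keyboard): customer_id=6 -> matches Frank
  - order 2 (Laptop): customer_id=4 -> matches Helen
  - order 3 (Stapler): customer_id=6 -> matches Frank
  - order 4 (Headphones): customer_id=3 -> matches George
  - order 5 (Notebook): customer_id=NULL, no match -> dropped
  - order 6 (Router): customer_id=6 -> matches Frank
  - order 7 (Pen): customer_id=5 -> matches Tina
  - order 8 (Mouse): customer_id=NULL, no match -> dropped
So 2 of 8 rows are dropped.

SQL:
SELECT a.product, b.name AS customer
FROM orders a
INNER JOIN customers b ON a.customer_id = b.id

Result:
product    | customer
-----------+---------
Keyboard   | Frank   
Laptop     | Helen   
Stapler    | Frank   
Headphones | George  
Router     | Frank   
Pen        | Tina    


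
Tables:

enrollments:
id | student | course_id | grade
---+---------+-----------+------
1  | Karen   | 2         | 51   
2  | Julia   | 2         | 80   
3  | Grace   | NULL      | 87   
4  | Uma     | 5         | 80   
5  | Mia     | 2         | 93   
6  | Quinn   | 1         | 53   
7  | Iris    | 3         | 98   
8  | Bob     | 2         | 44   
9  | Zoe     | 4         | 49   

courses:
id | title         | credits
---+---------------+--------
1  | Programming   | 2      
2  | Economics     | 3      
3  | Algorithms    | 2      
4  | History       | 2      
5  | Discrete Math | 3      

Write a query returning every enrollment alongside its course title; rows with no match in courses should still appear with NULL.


LEFT JOIN keeps every row from enrollments (the left table); where course_id has no match in courses, the course columns become NULL. Walk through each enrollment:
  - enrollment 1 (Karen): course_id=2 -> matches Economics
  - enrollment 2 (Julia): course_id=2 -> matches Economics
  - enrollment 3 (Grace): course_id=NULL, no match -> kept with NULL
  - enrollment 4 (Uma): course_id=5 -> matches Discrete Math
  - enrollment 5 (Mia): course_id=2 -> matches Economics
  - enrollment 6 (Quinn): course_id=1 -> matches Programming
  - enrollment 7 (Iris): course_id=3 -> matches Algorithms
  - enrollment 8 (Bob): course_id=2 -> matches Economics
  - enrollment 9 (Zoe): course_id=4 -> matches History
All 9 rows appear; 1 has NULL course.

SQL:
SELECT a.student, b.title AS course
FROM enrollments a
LEFT JOIN courses b ON a.course_id = b.id

Result:
student | course       
--------+--------------
Karen   | Economics    
Julia   | Economics    
Grace   | NULL         
Uma     | Discrete Math
Mia     | Economics    
Quinn   | Programming  
Iris    | Algorithms   
Bob     | Economics    
Zoe     | History      


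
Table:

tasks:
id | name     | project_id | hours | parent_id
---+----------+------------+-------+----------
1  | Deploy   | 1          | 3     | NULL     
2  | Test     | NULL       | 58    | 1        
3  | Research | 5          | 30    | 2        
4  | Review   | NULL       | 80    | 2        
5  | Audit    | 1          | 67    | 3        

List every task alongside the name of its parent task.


This is a self-join: tasks is joined to a second copy of itself, matching each row's parent_id to another row's id. Use LEFT JOIN so rows with parent_id=NULL are kept.
  - task 1 (Deploy): parent_id=NULL -> NULL
  - task 2 (Test): parent_id=1 -> Deploy
  - task 3 (Research): parent_id=2 -> Test
  - task 4 (Review): parent_id=2 -> Test
  - task 5 (Audit): parent_id=3 -> Research

SQL:
SELECT a.name AS item, b.name AS parent
FROM tasks a
LEFT JOIN tasks b ON a.parent_id = b.id

Result:
item     | parent  
---------+---------
Deploy   | NULL    
Test     | Deploy  
Research | Test    
Review   | Test    
Audit    | Research


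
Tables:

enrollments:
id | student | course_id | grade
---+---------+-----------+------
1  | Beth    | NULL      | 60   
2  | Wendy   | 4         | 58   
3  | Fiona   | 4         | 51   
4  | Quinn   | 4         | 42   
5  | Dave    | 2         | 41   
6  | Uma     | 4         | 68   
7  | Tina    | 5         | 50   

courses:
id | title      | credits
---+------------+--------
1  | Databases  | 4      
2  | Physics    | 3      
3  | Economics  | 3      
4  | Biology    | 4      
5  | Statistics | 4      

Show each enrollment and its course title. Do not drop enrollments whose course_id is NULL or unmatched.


LEFT JOIN keeps every row from enrollments (the left table); where course_id has no match in courses, the course columns become NULL. Walk through each enrollment:
  - enrollment 1 (Beth): course_id=NULL, no match -> kept with NULL
  - enrollment 2 (Wendy): course_id=4 -> matches Biology
  - enrollment 3 (Fiona): course_id=4 -> matches Biology
  - enrollment 4 (Quinn): course_id=4 -> matches Biology
  - enrollment 5 (Dave): course_id=2 -> matches Physics
  - enrollment 6 (Uma): course_id=4 -> matches Biology
  - enrollment 7 (Tina): course_id=5 -> matches Statistics
All 7 rows appear; 1 has NULL course.

SQL:
SELECT a.student, b.title AS course
FROM enrollments a
LEFT JOIN courses b ON a.course_id = b.id

Result:
student | course    
--------+-----------
Beth    | NULL      
Wendy   | Biology   
Fiona   | Biology   
Quinn   | Biology   
Dave    | Physics   
Uma     | Biology   
Tina    | Statistics


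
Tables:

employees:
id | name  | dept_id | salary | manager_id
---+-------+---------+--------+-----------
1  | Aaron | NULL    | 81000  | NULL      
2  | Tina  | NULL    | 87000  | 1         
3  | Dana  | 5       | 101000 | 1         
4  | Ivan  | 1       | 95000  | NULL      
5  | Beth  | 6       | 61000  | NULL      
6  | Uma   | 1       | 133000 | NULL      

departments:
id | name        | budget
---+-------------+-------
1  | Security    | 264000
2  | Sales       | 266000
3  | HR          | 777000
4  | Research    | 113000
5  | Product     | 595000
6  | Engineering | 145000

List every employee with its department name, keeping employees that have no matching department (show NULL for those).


LEFT JOIN keeps every row from employees (the left table); where dept_id has no match in departments, the department columns become NULL. Walk through each employee:
  - employee 1 (Aaron): dept_id=NULL, no match -> kept with NULL
  - employee 2 (Tina): dept_id=NULL, no match -> kept with NULL
  - employee 3 (Dana): dept_id=5 -> matches Product
  - employee 4 (Ivan): dept_id=1 -> matches Security
  - employee 5 (Beth): dept_id=6 -> matches Engineering
  - employee 6 (Uma): dept_id=1 -> matches Security
All 6 rows appear; 2 have NULL department.

SQL:
SELECT a.name, b.name AS department
FROM employees a
LEFT JOIN departments b ON a.dept_id = b.id

Result:
name  | department 
------+------------
Aaron | NULL       
Tina  | NULL       
Dana  | Product    
Ivan  | Security   
Beth  | Engineering
Uma   | Security   


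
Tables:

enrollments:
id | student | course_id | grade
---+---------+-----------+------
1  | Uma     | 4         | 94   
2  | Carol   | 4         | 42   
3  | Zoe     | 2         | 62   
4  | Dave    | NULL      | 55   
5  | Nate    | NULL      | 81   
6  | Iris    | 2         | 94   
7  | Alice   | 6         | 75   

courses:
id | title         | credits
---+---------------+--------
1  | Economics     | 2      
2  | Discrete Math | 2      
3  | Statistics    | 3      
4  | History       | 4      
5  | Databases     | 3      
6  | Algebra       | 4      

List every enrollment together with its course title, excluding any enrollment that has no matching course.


INNER JOIN keeps only enrollments rows whose course_id matches an id in courses. Walk through each enrollment:
  - enrollment 1 (Uma): course_id=4 -> matches History
  - enrollment 2 (Carol): course_id=4 -> matches History
  - enrollment 3 (Zoe): course_id=2 -> matches Discrete Math
  - enrollment 4 (Dave): course_id=NULL, no match -> dropped
  - enrollment 5 (Nate): course_id=NULL, no match -> dropped
  - enrollment 6 (Iris): course_id=2 -> matches Discrete Math
  - enrollment 7 (Alice): course_id=6 -> matches Algebra
So 2 of 7 rows are dropped.

SQL:
SELECT a.student, b.title AS course
FROM enrollments a
INNER JOIN courses b ON a.course_id = b.id

Result:
student | course       
--------+--------------
Uma     | History      
Carol   | History      
Zoe     | Discrete Math
Iris    | Discrete Math
Alice   | Algebra      


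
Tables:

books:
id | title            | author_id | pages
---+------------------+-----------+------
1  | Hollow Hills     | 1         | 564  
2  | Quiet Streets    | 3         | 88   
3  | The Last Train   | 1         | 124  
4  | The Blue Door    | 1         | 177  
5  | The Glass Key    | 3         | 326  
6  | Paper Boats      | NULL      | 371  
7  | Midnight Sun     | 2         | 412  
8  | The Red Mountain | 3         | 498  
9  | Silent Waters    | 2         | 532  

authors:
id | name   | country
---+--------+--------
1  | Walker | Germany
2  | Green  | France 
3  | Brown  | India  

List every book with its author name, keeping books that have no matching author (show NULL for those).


LEFT JOIN keeps every row from books (the left table); where author_id has no match in authors, the author columns become NULL. Walk through each book:
  - book 1 (Hollow Hills): author_id=1 -> matches Walker
  - book 2 (Quiet Streets): author_id=3 -> matches Brown
  - book 3 (The Last Train): author_id=1 -> matches Walker
  - book 4 (The Blue Door): author_id=1 -> matches Walker
  - book 5 (The Glass Key): author_id=3 -> matches Brown
  - book 6 (Paper Boats): author_id=NULL, no match -> kept with NULL
  - book 7 (Midnight Sun): author_id=2 -> matches Green
  - book 8 (The Red Mountain): author_id=3 -> matches Brown
  - book 9 (Silent Waters): author_id=2 -> matches Green
All 9 rows appear; 1 has NULL author.

SQL:
SELECT a.title, b.name AS author
FROM books a
LEFT JOIN authors b ON a.author_id = b.id

Result:
title            | author
-----------------+-------
Hollow Hills     | Walker
Quiet Streets    | Brown 
The Last Train   | Walker
The Blue Door    | Walker
The Glass Key    | Brown 
Paper Boats      | NULL  
Midnight Sun     | Green 
The Red Mountain | Brown 
Silent Waters    | Green 


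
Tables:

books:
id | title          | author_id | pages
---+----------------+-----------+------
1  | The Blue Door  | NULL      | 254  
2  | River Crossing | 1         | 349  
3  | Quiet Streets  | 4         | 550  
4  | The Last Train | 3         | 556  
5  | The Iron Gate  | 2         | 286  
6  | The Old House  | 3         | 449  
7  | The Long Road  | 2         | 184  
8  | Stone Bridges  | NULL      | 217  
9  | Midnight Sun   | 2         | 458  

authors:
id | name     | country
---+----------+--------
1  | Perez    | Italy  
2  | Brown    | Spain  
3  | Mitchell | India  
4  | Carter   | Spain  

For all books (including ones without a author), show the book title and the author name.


LEFT JOIN keeps every row from books (the left table); where author_id has no match in authors, the author columns become NULL. Walk through each book:
  - book 1 (The Blue Door): author_id=NULL, no match -> kept with NULL
  - book 2 (River Crossing): author_id=1 -> matches Perez
  - book 3 (Quiet Streets): author_id=4 -> matches Carter
  - book 4 (The Last Train): author_id=3 -> matches Mitchell
  - book 5 (The Iron Gate): author_id=2 -> matches Brown
  - book 6 (The Old House): author_id=3 -> matches Mitchell
  - book 7 (The Long Road): author_id=2 -> matches Brown
  - book 8 (Stone Bridges): author_id=NULL, no match -> kept with NULL
  - book 9 (Midnight Sun): author_id=2 -> matches Brown
All 9 rows appear; 2 have NULL author.

SQL:
SELECT a.title, b.name AS author
FROM books a
LEFT JOIN authors b ON a.author_id = b.id

Result:
title          | author  
---------------+---------
The Blue Door  | NULL    
River Crossing | Perez   
Quiet Streets  | Carter  
The Last Train | Mitchell
The Iron Gate  | Brown   
The Old House  | Mitchell
The Long Road  | Brown   
Stone Bridges  | NULL    
Midnight Sun   | Brown   


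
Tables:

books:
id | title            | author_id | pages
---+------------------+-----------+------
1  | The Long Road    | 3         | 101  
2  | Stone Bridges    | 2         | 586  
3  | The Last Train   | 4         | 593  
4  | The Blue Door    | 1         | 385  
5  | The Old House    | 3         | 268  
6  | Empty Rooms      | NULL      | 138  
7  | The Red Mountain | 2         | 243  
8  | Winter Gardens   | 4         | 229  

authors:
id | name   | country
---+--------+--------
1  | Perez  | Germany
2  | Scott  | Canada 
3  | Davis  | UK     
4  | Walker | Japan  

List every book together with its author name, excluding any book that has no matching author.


INNER JOIN keeps only books rows whose author_id matches an id in authors. Walk through each book:
  - book 1 (The Long Road): author_id=3 -> matches Davis
  - book 2 (Stone Bridges): author_id=2 -> matches Scott
  - book 3 (The Last Train): author_id=4 -> matches Walker
  - book 4 (The Blue Door): author_id=1 -> matches Perez
  - book 5 (The Old House): author_id=3 -> matches Davis
  - book 6 (Empty Rooms): author_id=NULL, no match -> dropped
  - book 7 (The Red Mountain): author_id=2 -> matches Scott
  - book 8 (Winter Gardens): author_id=4 -> matches Walker
So 1 of 8 rows is dropped.

SQL:
SELECT a.title, b.name AS author
FROM books a
INNER JOIN authors b ON a.author_id = b.id

Result:
title            | author
-----------------+-------
The Long Road    | Davis 
Stone Bridges    | Scott 
The Last Train   | Walker
The Blue Door    | Perez 
The Old House    | Davis 
The Red Mountain | Scott 
Winter Gardens   | Walker


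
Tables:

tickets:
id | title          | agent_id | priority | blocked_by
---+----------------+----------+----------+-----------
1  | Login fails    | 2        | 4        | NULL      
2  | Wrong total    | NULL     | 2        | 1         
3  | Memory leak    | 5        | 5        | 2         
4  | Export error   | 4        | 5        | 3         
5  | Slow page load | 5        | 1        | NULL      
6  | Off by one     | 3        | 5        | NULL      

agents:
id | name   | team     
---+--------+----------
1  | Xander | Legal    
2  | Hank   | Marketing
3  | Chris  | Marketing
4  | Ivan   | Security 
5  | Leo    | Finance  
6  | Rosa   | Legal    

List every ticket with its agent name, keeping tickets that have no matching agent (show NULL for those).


LEFT JOIN keeps every row from tickets (the left table); where agent_id has no match in agents, the agent columns become NULL. Walk through each ticket:
  - ticket 1 (Login fails): agent_id=2 -> matches Hank
  - ticket 2 (Wrong total): agent_id=NULL, no match -> kept with NULL
  - ticket 3 (Memory leak): agent_id=5 -> matches Leo
  - ticket 4 (Export error): agent_id=4 -> matches Ivan
  - ticket 5 (Slow page load): agent_id=5 -> matches Leo
  - ticket 6 (Off by one): agent_id=3 -> matches Chris
All 6 rows appear; 1 has NULL agent.

SQL:
SELECT a.title, b.name AS agent
FROM tickets a
LEFT JOIN agents b ON a.agent_id = b.id

Result:
title          | agent
---------------+------
Login fails    | Hank 
Wrong total    | NULL 
Memory leak    | Leo  
Export error   | Ivan 
Slow page load | Leo  
Off by one     | Chris


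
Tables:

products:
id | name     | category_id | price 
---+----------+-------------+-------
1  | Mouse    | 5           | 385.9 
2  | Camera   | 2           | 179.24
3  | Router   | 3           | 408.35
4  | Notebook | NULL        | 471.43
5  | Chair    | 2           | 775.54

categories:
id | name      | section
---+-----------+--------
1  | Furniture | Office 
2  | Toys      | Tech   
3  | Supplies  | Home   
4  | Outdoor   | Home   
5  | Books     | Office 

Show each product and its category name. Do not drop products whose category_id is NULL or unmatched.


LEFT JOIN keeps every row from products (the left table); where category_id has no match in categories, the category columns become NULL. Walk through each product:
  - product 1 (Mouse): category_id=5 -> matches Books
  - product 2 (Camera): category_id=2 -> matches Toys
  - product 3 (Router): category_id=3 -> matches Supplies
  - product 4 (Notebook): category_id=NULL, no match -> kept with NULL
  - product 5 (Chair): category_id=2 -> matches Toys
All 5 rows appear; 1 has NULL category.

SQL:
SELECT a.name, b.name AS category
FROM products a
LEFT JOIN categories b ON a.category_id = b.id

Result:
name     | category
---------+---------
Mouse    | Books   
Camera   | Toys    
Router   | Supplies
Notebook | NULL    
Chair    | Toys    


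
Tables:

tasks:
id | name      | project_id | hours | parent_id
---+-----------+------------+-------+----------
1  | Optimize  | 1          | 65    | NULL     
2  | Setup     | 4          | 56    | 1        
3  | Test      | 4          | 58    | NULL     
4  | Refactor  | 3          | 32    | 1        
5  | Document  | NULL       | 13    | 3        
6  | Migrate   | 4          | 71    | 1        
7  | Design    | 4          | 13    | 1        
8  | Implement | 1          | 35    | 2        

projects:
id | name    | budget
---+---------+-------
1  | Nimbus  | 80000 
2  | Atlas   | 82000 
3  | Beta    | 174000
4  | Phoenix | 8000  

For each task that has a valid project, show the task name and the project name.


INNER JOIN keeps only tasks rows whose project_id matches an id in projects. Walk through each task:
  - task 1 (Optimize): project_id=1 -> matches Nimbus
  - task 2 (Setup): project_id=4 -> matches Phoenix
  - task 3 (Test): project_id=4 -> matches Phoenix
  - task 4 (Refactor): project_id=3 -> matches Beta
  - task 5 (Document): project_id=NULL, no match -> dropped
  - task 6 (Migrate): project_id=4 -> matches Phoenix
  - task 7 (Design): project_id=4 -> matches Phoenix
  - task 8 (Implement): project_id=1 -> matches Nimbus
So 1 of 8 rows is dropped.

SQL:
SELECT a.name, b.name AS project
FROM tasks a
INNER JOIN projects b ON a.project_id = b.id

Result:
name      | project
----------+--------
Optimize  | Nimbus 
Setup     | Phoenix
Test      | Phoenix
Refactor  | Beta   
Migrate   | Phoenix
Design    | Phoenix
Implement | Nimbus 
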